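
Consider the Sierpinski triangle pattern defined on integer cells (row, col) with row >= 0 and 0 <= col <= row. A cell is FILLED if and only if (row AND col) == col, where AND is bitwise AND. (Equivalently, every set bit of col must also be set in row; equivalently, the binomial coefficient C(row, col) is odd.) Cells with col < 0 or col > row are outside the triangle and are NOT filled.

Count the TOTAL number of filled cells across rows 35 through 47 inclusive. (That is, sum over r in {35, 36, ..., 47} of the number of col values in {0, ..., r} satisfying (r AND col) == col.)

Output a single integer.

r35=100011 pc3: +8 =8
r36=100100 pc2: +4 =12
r37=100101 pc3: +8 =20
r38=100110 pc3: +8 =28
r39=100111 pc4: +16 =44
r40=101000 pc2: +4 =48
r41=101001 pc3: +8 =56
r42=101010 pc3: +8 =64
r43=101011 pc4: +16 =80
r44=101100 pc3: +8 =88
r45=101101 pc4: +16 =104
r46=101110 pc4: +16 =120
r47=101111 pc5: +32 =152

Answer: 152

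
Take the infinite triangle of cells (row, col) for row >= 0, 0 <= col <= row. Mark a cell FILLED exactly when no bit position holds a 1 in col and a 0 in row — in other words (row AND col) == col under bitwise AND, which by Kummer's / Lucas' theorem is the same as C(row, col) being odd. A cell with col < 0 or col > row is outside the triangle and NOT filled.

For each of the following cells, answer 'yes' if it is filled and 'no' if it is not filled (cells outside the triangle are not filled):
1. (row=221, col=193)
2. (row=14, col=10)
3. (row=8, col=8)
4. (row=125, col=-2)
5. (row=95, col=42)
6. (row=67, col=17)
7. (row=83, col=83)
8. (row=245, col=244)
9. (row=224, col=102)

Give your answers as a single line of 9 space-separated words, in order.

Answer: yes yes yes no no no yes yes no

Derivation:
(221,193): row=0b11011101, col=0b11000001, row AND col = 0b11000001 = 193; 193 == 193 -> filled
(14,10): row=0b1110, col=0b1010, row AND col = 0b1010 = 10; 10 == 10 -> filled
(8,8): row=0b1000, col=0b1000, row AND col = 0b1000 = 8; 8 == 8 -> filled
(125,-2): col outside [0, 125] -> not filled
(95,42): row=0b1011111, col=0b101010, row AND col = 0b1010 = 10; 10 != 42 -> empty
(67,17): row=0b1000011, col=0b10001, row AND col = 0b1 = 1; 1 != 17 -> empty
(83,83): row=0b1010011, col=0b1010011, row AND col = 0b1010011 = 83; 83 == 83 -> filled
(245,244): row=0b11110101, col=0b11110100, row AND col = 0b11110100 = 244; 244 == 244 -> filled
(224,102): row=0b11100000, col=0b1100110, row AND col = 0b1100000 = 96; 96 != 102 -> empty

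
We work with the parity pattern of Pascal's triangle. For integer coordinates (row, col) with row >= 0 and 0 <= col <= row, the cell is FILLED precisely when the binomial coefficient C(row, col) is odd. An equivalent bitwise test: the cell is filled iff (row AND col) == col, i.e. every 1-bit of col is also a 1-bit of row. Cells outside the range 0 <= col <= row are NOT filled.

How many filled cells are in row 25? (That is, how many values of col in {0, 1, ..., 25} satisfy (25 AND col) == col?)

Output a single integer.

25 in binary = 11001
popcount(25) = number of 1-bits in 11001 = 3
A col c satisfies (25 AND c) == c iff every set bit of c is also set in 25; each of the 3 set bits of 25 can independently be on or off in c.
count = 2^3 = 8

Answer: 8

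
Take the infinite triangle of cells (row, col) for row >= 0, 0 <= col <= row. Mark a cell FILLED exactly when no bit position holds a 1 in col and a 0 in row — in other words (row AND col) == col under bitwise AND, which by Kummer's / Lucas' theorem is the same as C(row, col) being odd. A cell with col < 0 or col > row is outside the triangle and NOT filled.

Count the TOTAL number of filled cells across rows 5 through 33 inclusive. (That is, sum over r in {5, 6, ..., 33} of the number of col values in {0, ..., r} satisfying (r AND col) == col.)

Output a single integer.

r5=101 pc2: +4 =4
r6=110 pc2: +4 =8
r7=111 pc3: +8 =16
r8=1000 pc1: +2 =18
r9=1001 pc2: +4 =22
r10=1010 pc2: +4 =26
r11=1011 pc3: +8 =34
r12=1100 pc2: +4 =38
r13=1101 pc3: +8 =46
r14=1110 pc3: +8 =54
r15=1111 pc4: +16 =70
r16=10000 pc1: +2 =72
r17=10001 pc2: +4 =76
r18=10010 pc2: +4 =80
r19=10011 pc3: +8 =88
r20=10100 pc2: +4 =92
r21=10101 pc3: +8 =100
r22=10110 pc3: +8 =108
r23=10111 pc4: +16 =124
r24=11000 pc2: +4 =128
r25=11001 pc3: +8 =136
r26=11010 pc3: +8 =144
r27=11011 pc4: +16 =160
r28=11100 pc3: +8 =168
r29=11101 pc4: +16 =184
r30=11110 pc4: +16 =200
r31=11111 pc5: +32 =232
r32=100000 pc1: +2 =234
r33=100001 pc2: +4 =238

Answer: 238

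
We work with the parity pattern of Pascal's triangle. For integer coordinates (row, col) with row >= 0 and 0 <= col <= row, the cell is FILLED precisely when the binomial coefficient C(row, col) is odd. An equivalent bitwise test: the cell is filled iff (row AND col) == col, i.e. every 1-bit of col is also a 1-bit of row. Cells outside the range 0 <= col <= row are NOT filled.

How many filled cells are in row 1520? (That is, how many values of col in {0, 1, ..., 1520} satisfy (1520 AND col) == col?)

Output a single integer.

1520 in binary = 10111110000
popcount(1520) = number of 1-bits in 10111110000 = 6
A col c satisfies (1520 AND c) == c iff every set bit of c is also set in 1520; each of the 6 set bits of 1520 can independently be on or off in c.
count = 2^6 = 64

Answer: 64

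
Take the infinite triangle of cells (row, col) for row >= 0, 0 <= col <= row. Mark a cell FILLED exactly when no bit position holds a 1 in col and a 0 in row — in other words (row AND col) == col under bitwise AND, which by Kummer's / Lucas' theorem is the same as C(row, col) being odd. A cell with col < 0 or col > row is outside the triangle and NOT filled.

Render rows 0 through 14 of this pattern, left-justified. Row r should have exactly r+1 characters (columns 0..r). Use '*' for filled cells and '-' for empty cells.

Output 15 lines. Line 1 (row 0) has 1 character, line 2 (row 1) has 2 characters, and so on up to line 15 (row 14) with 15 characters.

Answer: *
**
*-*
****
*---*
**--**
*-*-*-*
********
*-------*
**------**
*-*-----*-*
****----****
*---*---*---*
**--**--**--**
*-*-*-*-*-*-*-*

Derivation:
r0=0: *
r1=1: **
r2=10: *-*
r3=11: ****
r4=100: *---*
r5=101: **--**
r6=110: *-*-*-*
r7=111: ********
r8=1000: *-------*
r9=1001: **------**
r10=1010: *-*-----*-*
r11=1011: ****----****
r12=1100: *---*---*---*
r13=1101: **--**--**--**
r14=1110: *-*-*-*-*-*-*-*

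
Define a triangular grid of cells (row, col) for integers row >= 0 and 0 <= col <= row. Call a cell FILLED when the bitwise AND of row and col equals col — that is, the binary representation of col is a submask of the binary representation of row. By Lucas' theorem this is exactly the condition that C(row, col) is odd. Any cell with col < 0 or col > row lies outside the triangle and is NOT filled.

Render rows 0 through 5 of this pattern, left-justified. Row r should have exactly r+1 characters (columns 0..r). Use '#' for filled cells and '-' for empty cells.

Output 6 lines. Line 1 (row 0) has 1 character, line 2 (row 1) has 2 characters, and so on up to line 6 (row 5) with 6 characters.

Answer: #
##
#-#
####
#---#
##--##

Derivation:
r0=0: #
r1=1: ##
r2=10: #-#
r3=11: ####
r4=100: #---#
r5=101: ##--##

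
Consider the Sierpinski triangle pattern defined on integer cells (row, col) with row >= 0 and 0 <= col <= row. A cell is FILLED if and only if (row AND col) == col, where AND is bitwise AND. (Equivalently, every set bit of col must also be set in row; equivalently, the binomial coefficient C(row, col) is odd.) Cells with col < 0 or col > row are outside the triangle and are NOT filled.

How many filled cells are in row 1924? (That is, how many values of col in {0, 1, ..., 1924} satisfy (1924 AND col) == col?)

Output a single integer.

1924 in binary = 11110000100
popcount(1924) = number of 1-bits in 11110000100 = 5
A col c satisfies (1924 AND c) == c iff every set bit of c is also set in 1924; each of the 5 set bits of 1924 can independently be on or off in c.
count = 2^5 = 32

Answer: 32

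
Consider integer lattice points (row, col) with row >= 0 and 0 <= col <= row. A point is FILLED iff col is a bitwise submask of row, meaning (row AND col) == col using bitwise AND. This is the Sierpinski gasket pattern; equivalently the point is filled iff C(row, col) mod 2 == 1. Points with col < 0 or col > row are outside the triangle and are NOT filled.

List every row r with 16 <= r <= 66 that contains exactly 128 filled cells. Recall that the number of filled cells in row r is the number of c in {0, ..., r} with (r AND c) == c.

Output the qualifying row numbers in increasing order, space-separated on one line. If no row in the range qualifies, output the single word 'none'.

Row r has 2^popcount(r) filled cells, so we need popcount(r) = log2(128) = 7.
Scan r = 16..66 and keep those with exactly 7 one-bits:
r=16=10000 popcount=1 -> skip
r=17=10001 popcount=2 -> skip
r=18=10010 popcount=2 -> skip
r=19=10011 popcount=3 -> skip
r=20=10100 popcount=2 -> skip
r=21=10101 popcount=3 -> skip
r=22=10110 popcount=3 -> skip
r=23=10111 popcount=4 -> skip
r=24=11000 popcount=2 -> skip
r=25=11001 popcount=3 -> skip
r=26=11010 popcount=3 -> skip
r=27=11011 popcount=4 -> skip
r=28=11100 popcount=3 -> skip
r=29=11101 popcount=4 -> skip
r=30=11110 popcount=4 -> skip
r=31=11111 popcount=5 -> skip
r=32=100000 popcount=1 -> skip
r=33=100001 popcount=2 -> skip
r=34=100010 popcount=2 -> skip
r=35=100011 popcount=3 -> skip
r=36=100100 popcount=2 -> skip
r=37=100101 popcount=3 -> skip
r=38=100110 popcount=3 -> skip
r=39=100111 popcount=4 -> skip
r=40=101000 popcount=2 -> skip
r=41=101001 popcount=3 -> skip
r=42=101010 popcount=3 -> skip
r=43=101011 popcount=4 -> skip
r=44=101100 popcount=3 -> skip
r=45=101101 popcount=4 -> skip
r=46=101110 popcount=4 -> skip
r=47=101111 popcount=5 -> skip
r=48=110000 popcount=2 -> skip
r=49=110001 popcount=3 -> skip
r=50=110010 popcount=3 -> skip
r=51=110011 popcount=4 -> skip
r=52=110100 popcount=3 -> skip
r=53=110101 popcount=4 -> skip
r=54=110110 popcount=4 -> skip
r=55=110111 popcount=5 -> skip
r=56=111000 popcount=3 -> skip
r=57=111001 popcount=4 -> skip
r=58=111010 popcount=4 -> skip
r=59=111011 popcount=5 -> skip
r=60=111100 popcount=4 -> skip
r=61=111101 popcount=5 -> skip
r=62=111110 popcount=5 -> skip
r=63=111111 popcount=6 -> skip
r=64=1000000 popcount=1 -> skip
r=65=1000001 popcount=2 -> skip
r=66=1000010 popcount=2 -> skip
Kept rows: none

Answer: none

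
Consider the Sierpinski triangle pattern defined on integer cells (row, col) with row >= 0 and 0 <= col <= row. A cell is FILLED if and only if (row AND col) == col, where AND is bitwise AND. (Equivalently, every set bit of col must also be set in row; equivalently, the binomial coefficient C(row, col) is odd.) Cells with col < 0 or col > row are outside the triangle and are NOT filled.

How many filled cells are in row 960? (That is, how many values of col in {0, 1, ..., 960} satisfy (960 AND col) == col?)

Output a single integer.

Answer: 16

Derivation:
960 in binary = 1111000000
popcount(960) = number of 1-bits in 1111000000 = 4
A col c satisfies (960 AND c) == c iff every set bit of c is also set in 960; each of the 4 set bits of 960 can independently be on or off in c.
count = 2^4 = 16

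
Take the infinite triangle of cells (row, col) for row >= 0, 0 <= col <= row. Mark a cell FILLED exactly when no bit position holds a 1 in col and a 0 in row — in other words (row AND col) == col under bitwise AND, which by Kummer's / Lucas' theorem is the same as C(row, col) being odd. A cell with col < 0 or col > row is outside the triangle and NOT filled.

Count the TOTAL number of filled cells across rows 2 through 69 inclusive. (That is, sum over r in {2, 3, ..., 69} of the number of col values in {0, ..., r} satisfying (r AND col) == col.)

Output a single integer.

Answer: 756

Derivation:
r2=10 pc1: +2 =2
r3=11 pc2: +4 =6
r4=100 pc1: +2 =8
r5=101 pc2: +4 =12
r6=110 pc2: +4 =16
r7=111 pc3: +8 =24
r8=1000 pc1: +2 =26
r9=1001 pc2: +4 =30
r10=1010 pc2: +4 =34
r11=1011 pc3: +8 =42
r12=1100 pc2: +4 =46
r13=1101 pc3: +8 =54
r14=1110 pc3: +8 =62
r15=1111 pc4: +16 =78
r16=10000 pc1: +2 =80
r17=10001 pc2: +4 =84
r18=10010 pc2: +4 =88
r19=10011 pc3: +8 =96
r20=10100 pc2: +4 =100
r21=10101 pc3: +8 =108
r22=10110 pc3: +8 =116
r23=10111 pc4: +16 =132
r24=11000 pc2: +4 =136
r25=11001 pc3: +8 =144
r26=11010 pc3: +8 =152
r27=11011 pc4: +16 =168
r28=11100 pc3: +8 =176
r29=11101 pc4: +16 =192
r30=11110 pc4: +16 =208
r31=11111 pc5: +32 =240
r32=100000 pc1: +2 =242
r33=100001 pc2: +4 =246
r34=100010 pc2: +4 =250
r35=100011 pc3: +8 =258
r36=100100 pc2: +4 =262
r37=100101 pc3: +8 =270
r38=100110 pc3: +8 =278
r39=100111 pc4: +16 =294
r40=101000 pc2: +4 =298
r41=101001 pc3: +8 =306
r42=101010 pc3: +8 =314
r43=101011 pc4: +16 =330
r44=101100 pc3: +8 =338
r45=101101 pc4: +16 =354
r46=101110 pc4: +16 =370
r47=101111 pc5: +32 =402
r48=110000 pc2: +4 =406
r49=110001 pc3: +8 =414
r50=110010 pc3: +8 =422
r51=110011 pc4: +16 =438
r52=110100 pc3: +8 =446
r53=110101 pc4: +16 =462
r54=110110 pc4: +16 =478
r55=110111 pc5: +32 =510
r56=111000 pc3: +8 =518
r57=111001 pc4: +16 =534
r58=111010 pc4: +16 =550
r59=111011 pc5: +32 =582
r60=111100 pc4: +16 =598
r61=111101 pc5: +32 =630
r62=111110 pc5: +32 =662
r63=111111 pc6: +64 =726
r64=1000000 pc1: +2 =728
r65=1000001 pc2: +4 =732
r66=1000010 pc2: +4 =736
r67=1000011 pc3: +8 =744
r68=1000100 pc2: +4 =748
r69=1000101 pc3: +8 =756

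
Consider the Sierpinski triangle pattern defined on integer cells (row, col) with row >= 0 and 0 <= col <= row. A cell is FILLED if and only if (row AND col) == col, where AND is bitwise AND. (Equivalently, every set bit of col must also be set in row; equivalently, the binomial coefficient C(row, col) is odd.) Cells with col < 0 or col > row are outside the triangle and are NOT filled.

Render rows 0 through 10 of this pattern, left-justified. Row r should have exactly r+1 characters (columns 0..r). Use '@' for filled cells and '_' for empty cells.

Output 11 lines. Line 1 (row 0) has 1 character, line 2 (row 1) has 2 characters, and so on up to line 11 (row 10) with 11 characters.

r0=0: @
r1=1: @@
r2=10: @_@
r3=11: @@@@
r4=100: @___@
r5=101: @@__@@
r6=110: @_@_@_@
r7=111: @@@@@@@@
r8=1000: @_______@
r9=1001: @@______@@
r10=1010: @_@_____@_@

Answer: @
@@
@_@
@@@@
@___@
@@__@@
@_@_@_@
@@@@@@@@
@_______@
@@______@@
@_@_____@_@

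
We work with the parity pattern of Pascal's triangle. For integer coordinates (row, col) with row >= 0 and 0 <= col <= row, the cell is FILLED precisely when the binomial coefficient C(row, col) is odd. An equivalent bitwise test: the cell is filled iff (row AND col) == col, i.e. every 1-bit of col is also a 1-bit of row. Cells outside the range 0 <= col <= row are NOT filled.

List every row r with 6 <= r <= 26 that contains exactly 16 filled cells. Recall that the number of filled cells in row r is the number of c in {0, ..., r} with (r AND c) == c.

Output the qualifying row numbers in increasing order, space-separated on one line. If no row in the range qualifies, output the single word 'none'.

Answer: 15 23

Derivation:
Row r has 2^popcount(r) filled cells, so we need popcount(r) = log2(16) = 4.
Scan r = 6..26 and keep those with exactly 4 one-bits:
r=6=110 popcount=2 -> skip
r=7=111 popcount=3 -> skip
r=8=1000 popcount=1 -> skip
r=9=1001 popcount=2 -> skip
r=10=1010 popcount=2 -> skip
r=11=1011 popcount=3 -> skip
r=12=1100 popcount=2 -> skip
r=13=1101 popcount=3 -> skip
r=14=1110 popcount=3 -> skip
r=15=1111 popcount=4 -> KEEP
r=16=10000 popcount=1 -> skip
r=17=10001 popcount=2 -> skip
r=18=10010 popcount=2 -> skip
r=19=10011 popcount=3 -> skip
r=20=10100 popcount=2 -> skip
r=21=10101 popcount=3 -> skip
r=22=10110 popcount=3 -> skip
r=23=10111 popcount=4 -> KEEP
r=24=11000 popcount=2 -> skip
r=25=11001 popcount=3 -> skip
r=26=11010 popcount=3 -> skip
Kept rows: 15 23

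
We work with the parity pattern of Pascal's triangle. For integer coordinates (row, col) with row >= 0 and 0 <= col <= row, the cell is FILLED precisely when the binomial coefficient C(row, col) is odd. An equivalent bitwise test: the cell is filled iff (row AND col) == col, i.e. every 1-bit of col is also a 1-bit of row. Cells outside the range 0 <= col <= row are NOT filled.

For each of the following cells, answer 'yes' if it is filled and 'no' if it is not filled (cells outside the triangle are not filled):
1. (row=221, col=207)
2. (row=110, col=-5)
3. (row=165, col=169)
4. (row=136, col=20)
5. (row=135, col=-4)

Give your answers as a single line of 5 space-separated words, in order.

(221,207): row=0b11011101, col=0b11001111, row AND col = 0b11001101 = 205; 205 != 207 -> empty
(110,-5): col outside [0, 110] -> not filled
(165,169): col outside [0, 165] -> not filled
(136,20): row=0b10001000, col=0b10100, row AND col = 0b0 = 0; 0 != 20 -> empty
(135,-4): col outside [0, 135] -> not filled

Answer: no no no no no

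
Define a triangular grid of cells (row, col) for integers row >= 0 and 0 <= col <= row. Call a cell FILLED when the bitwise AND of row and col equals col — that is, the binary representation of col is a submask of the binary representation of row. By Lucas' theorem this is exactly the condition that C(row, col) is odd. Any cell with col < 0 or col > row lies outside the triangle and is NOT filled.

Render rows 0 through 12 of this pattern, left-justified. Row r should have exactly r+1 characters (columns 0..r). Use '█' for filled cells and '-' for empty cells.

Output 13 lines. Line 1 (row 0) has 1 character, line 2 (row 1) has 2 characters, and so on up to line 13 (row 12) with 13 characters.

r0=0: █
r1=1: ██
r2=10: █-█
r3=11: ████
r4=100: █---█
r5=101: ██--██
r6=110: █-█-█-█
r7=111: ████████
r8=1000: █-------█
r9=1001: ██------██
r10=1010: █-█-----█-█
r11=1011: ████----████
r12=1100: █---█---█---█

Answer: █
██
█-█
████
█---█
██--██
█-█-█-█
████████
█-------█
██------██
█-█-----█-█
████----████
█---█---█---█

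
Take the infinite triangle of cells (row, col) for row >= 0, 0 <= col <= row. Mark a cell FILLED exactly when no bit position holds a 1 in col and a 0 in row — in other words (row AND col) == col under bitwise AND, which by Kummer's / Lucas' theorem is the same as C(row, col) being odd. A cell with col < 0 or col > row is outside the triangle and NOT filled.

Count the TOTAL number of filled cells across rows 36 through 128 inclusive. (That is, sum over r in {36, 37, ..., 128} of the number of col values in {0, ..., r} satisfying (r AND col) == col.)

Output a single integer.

Answer: 1928

Derivation:
r36=100100 pc2: +4 =4
r37=100101 pc3: +8 =12
r38=100110 pc3: +8 =20
r39=100111 pc4: +16 =36
r40=101000 pc2: +4 =40
r41=101001 pc3: +8 =48
r42=101010 pc3: +8 =56
r43=101011 pc4: +16 =72
r44=101100 pc3: +8 =80
r45=101101 pc4: +16 =96
r46=101110 pc4: +16 =112
r47=101111 pc5: +32 =144
r48=110000 pc2: +4 =148
r49=110001 pc3: +8 =156
r50=110010 pc3: +8 =164
r51=110011 pc4: +16 =180
r52=110100 pc3: +8 =188
r53=110101 pc4: +16 =204
r54=110110 pc4: +16 =220
r55=110111 pc5: +32 =252
r56=111000 pc3: +8 =260
r57=111001 pc4: +16 =276
r58=111010 pc4: +16 =292
r59=111011 pc5: +32 =324
r60=111100 pc4: +16 =340
r61=111101 pc5: +32 =372
r62=111110 pc5: +32 =404
r63=111111 pc6: +64 =468
r64=1000000 pc1: +2 =470
r65=1000001 pc2: +4 =474
r66=1000010 pc2: +4 =478
r67=1000011 pc3: +8 =486
r68=1000100 pc2: +4 =490
r69=1000101 pc3: +8 =498
r70=1000110 pc3: +8 =506
r71=1000111 pc4: +16 =522
r72=1001000 pc2: +4 =526
r73=1001001 pc3: +8 =534
r74=1001010 pc3: +8 =542
r75=1001011 pc4: +16 =558
r76=1001100 pc3: +8 =566
r77=1001101 pc4: +16 =582
r78=1001110 pc4: +16 =598
r79=1001111 pc5: +32 =630
r80=1010000 pc2: +4 =634
r81=1010001 pc3: +8 =642
r82=1010010 pc3: +8 =650
r83=1010011 pc4: +16 =666
r84=1010100 pc3: +8 =674
r85=1010101 pc4: +16 =690
r86=1010110 pc4: +16 =706
r87=1010111 pc5: +32 =738
r88=1011000 pc3: +8 =746
r89=1011001 pc4: +16 =762
r90=1011010 pc4: +16 =778
r91=1011011 pc5: +32 =810
r92=1011100 pc4: +16 =826
r93=1011101 pc5: +32 =858
r94=1011110 pc5: +32 =890
r95=1011111 pc6: +64 =954
r96=1100000 pc2: +4 =958
r97=1100001 pc3: +8 =966
r98=1100010 pc3: +8 =974
r99=1100011 pc4: +16 =990
r100=1100100 pc3: +8 =998
r101=1100101 pc4: +16 =1014
r102=1100110 pc4: +16 =1030
r103=1100111 pc5: +32 =1062
r104=1101000 pc3: +8 =1070
r105=1101001 pc4: +16 =1086
r106=1101010 pc4: +16 =1102
r107=1101011 pc5: +32 =1134
r108=1101100 pc4: +16 =1150
r109=1101101 pc5: +32 =1182
r110=1101110 pc5: +32 =1214
r111=1101111 pc6: +64 =1278
r112=1110000 pc3: +8 =1286
r113=1110001 pc4: +16 =1302
r114=1110010 pc4: +16 =1318
r115=1110011 pc5: +32 =1350
r116=1110100 pc4: +16 =1366
r117=1110101 pc5: +32 =1398
r118=1110110 pc5: +32 =1430
r119=1110111 pc6: +64 =1494
r120=1111000 pc4: +16 =1510
r121=1111001 pc5: +32 =1542
r122=1111010 pc5: +32 =1574
r123=1111011 pc6: +64 =1638
r124=1111100 pc5: +32 =1670
r125=1111101 pc6: +64 =1734
r126=1111110 pc6: +64 =1798
r127=1111111 pc7: +128 =1926
r128=10000000 pc1: +2 =1928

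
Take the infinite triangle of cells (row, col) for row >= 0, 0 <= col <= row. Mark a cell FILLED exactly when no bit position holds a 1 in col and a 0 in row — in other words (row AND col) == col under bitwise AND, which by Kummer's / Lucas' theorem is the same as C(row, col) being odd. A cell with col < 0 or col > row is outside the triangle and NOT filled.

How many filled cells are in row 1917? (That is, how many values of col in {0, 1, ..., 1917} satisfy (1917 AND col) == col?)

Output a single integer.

Answer: 512

Derivation:
1917 in binary = 11101111101
popcount(1917) = number of 1-bits in 11101111101 = 9
A col c satisfies (1917 AND c) == c iff every set bit of c is also set in 1917; each of the 9 set bits of 1917 can independently be on or off in c.
count = 2^9 = 512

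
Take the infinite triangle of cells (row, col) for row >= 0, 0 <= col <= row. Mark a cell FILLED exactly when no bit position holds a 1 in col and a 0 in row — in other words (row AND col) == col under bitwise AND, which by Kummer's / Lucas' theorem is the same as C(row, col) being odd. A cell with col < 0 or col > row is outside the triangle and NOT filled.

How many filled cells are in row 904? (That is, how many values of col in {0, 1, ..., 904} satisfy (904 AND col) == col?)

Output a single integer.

904 in binary = 1110001000
popcount(904) = number of 1-bits in 1110001000 = 4
A col c satisfies (904 AND c) == c iff every set bit of c is also set in 904; each of the 4 set bits of 904 can independently be on or off in c.
count = 2^4 = 16

Answer: 16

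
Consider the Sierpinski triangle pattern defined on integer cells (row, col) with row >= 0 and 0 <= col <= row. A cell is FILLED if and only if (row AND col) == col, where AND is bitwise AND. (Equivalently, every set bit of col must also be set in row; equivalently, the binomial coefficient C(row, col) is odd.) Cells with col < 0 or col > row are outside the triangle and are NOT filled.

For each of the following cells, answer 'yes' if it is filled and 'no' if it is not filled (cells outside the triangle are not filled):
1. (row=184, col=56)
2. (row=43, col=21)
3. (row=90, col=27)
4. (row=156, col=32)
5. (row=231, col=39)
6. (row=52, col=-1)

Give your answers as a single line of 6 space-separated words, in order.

Answer: yes no no no yes no

Derivation:
(184,56): row=0b10111000, col=0b111000, row AND col = 0b111000 = 56; 56 == 56 -> filled
(43,21): row=0b101011, col=0b10101, row AND col = 0b1 = 1; 1 != 21 -> empty
(90,27): row=0b1011010, col=0b11011, row AND col = 0b11010 = 26; 26 != 27 -> empty
(156,32): row=0b10011100, col=0b100000, row AND col = 0b0 = 0; 0 != 32 -> empty
(231,39): row=0b11100111, col=0b100111, row AND col = 0b100111 = 39; 39 == 39 -> filled
(52,-1): col outside [0, 52] -> not filled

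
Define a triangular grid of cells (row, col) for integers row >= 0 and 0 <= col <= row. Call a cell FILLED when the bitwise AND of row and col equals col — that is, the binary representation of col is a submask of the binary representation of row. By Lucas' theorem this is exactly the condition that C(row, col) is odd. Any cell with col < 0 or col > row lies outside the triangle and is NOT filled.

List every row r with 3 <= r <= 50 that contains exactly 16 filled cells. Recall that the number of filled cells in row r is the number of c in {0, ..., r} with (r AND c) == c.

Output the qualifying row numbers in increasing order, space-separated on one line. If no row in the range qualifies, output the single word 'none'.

Row r has 2^popcount(r) filled cells, so we need popcount(r) = log2(16) = 4.
Scan r = 3..50 and keep those with exactly 4 one-bits:
r=3=11 popcount=2 -> skip
r=4=100 popcount=1 -> skip
r=5=101 popcount=2 -> skip
r=6=110 popcount=2 -> skip
r=7=111 popcount=3 -> skip
r=8=1000 popcount=1 -> skip
r=9=1001 popcount=2 -> skip
r=10=1010 popcount=2 -> skip
r=11=1011 popcount=3 -> skip
r=12=1100 popcount=2 -> skip
r=13=1101 popcount=3 -> skip
r=14=1110 popcount=3 -> skip
r=15=1111 popcount=4 -> KEEP
r=16=10000 popcount=1 -> skip
r=17=10001 popcount=2 -> skip
r=18=10010 popcount=2 -> skip
r=19=10011 popcount=3 -> skip
r=20=10100 popcount=2 -> skip
r=21=10101 popcount=3 -> skip
r=22=10110 popcount=3 -> skip
r=23=10111 popcount=4 -> KEEP
r=24=11000 popcount=2 -> skip
r=25=11001 popcount=3 -> skip
r=26=11010 popcount=3 -> skip
r=27=11011 popcount=4 -> KEEP
r=28=11100 popcount=3 -> skip
r=29=11101 popcount=4 -> KEEP
r=30=11110 popcount=4 -> KEEP
r=31=11111 popcount=5 -> skip
r=32=100000 popcount=1 -> skip
r=33=100001 popcount=2 -> skip
r=34=100010 popcount=2 -> skip
r=35=100011 popcount=3 -> skip
r=36=100100 popcount=2 -> skip
r=37=100101 popcount=3 -> skip
r=38=100110 popcount=3 -> skip
r=39=100111 popcount=4 -> KEEP
r=40=101000 popcount=2 -> skip
r=41=101001 popcount=3 -> skip
r=42=101010 popcount=3 -> skip
r=43=101011 popcount=4 -> KEEP
r=44=101100 popcount=3 -> skip
r=45=101101 popcount=4 -> KEEP
r=46=101110 popcount=4 -> KEEP
r=47=101111 popcount=5 -> skip
r=48=110000 popcount=2 -> skip
r=49=110001 popcount=3 -> skip
r=50=110010 popcount=3 -> skip
Kept rows: 15 23 27 29 30 39 43 45 46

Answer: 15 23 27 29 30 39 43 45 46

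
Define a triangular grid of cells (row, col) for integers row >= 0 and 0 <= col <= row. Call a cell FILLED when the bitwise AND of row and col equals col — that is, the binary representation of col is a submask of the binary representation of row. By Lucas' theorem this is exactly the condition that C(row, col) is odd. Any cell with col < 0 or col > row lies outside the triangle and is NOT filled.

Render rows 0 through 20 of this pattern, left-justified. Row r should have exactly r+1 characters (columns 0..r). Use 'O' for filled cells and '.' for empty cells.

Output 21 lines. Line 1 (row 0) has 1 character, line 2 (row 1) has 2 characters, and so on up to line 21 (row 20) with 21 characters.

r0=0: O
r1=1: OO
r2=10: O.O
r3=11: OOOO
r4=100: O...O
r5=101: OO..OO
r6=110: O.O.O.O
r7=111: OOOOOOOO
r8=1000: O.......O
r9=1001: OO......OO
r10=1010: O.O.....O.O
r11=1011: OOOO....OOOO
r12=1100: O...O...O...O
r13=1101: OO..OO..OO..OO
r14=1110: O.O.O.O.O.O.O.O
r15=1111: OOOOOOOOOOOOOOOO
r16=10000: O...............O
r17=10001: OO..............OO
r18=10010: O.O.............O.O
r19=10011: OOOO............OOOO
r20=10100: O...O...........O...O

Answer: O
OO
O.O
OOOO
O...O
OO..OO
O.O.O.O
OOOOOOOO
O.......O
OO......OO
O.O.....O.O
OOOO....OOOO
O...O...O...O
OO..OO..OO..OO
O.O.O.O.O.O.O.O
OOOOOOOOOOOOOOOO
O...............O
OO..............OO
O.O.............O.O
OOOO............OOOO
O...O...........O...O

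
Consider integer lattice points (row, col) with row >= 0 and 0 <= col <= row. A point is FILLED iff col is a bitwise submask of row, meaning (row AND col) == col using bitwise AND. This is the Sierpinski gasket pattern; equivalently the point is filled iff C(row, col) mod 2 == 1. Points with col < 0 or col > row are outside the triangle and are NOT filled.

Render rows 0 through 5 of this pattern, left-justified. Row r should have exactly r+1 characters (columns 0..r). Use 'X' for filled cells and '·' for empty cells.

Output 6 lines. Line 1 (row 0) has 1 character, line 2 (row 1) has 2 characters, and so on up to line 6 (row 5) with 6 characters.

r0=0: X
r1=1: XX
r2=10: X·X
r3=11: XXXX
r4=100: X···X
r5=101: XX··XX

Answer: X
XX
X·X
XXXX
X···X
XX··XX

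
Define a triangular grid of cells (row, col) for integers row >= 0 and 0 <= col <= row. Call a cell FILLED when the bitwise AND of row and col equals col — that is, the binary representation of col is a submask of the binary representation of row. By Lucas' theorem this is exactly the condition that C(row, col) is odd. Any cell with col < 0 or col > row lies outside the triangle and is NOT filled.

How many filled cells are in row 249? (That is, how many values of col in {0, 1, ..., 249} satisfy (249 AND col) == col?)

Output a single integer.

249 in binary = 11111001
popcount(249) = number of 1-bits in 11111001 = 6
A col c satisfies (249 AND c) == c iff every set bit of c is also set in 249; each of the 6 set bits of 249 can independently be on or off in c.
count = 2^6 = 64

Answer: 64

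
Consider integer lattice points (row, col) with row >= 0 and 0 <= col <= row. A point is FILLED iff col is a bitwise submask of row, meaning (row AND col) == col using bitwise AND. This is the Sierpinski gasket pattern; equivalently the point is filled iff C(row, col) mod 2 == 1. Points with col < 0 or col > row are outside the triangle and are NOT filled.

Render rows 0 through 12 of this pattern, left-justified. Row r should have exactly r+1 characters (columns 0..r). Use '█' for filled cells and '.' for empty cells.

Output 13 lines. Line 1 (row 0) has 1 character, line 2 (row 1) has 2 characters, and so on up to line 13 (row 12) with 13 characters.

r0=0: █
r1=1: ██
r2=10: █.█
r3=11: ████
r4=100: █...█
r5=101: ██..██
r6=110: █.█.█.█
r7=111: ████████
r8=1000: █.......█
r9=1001: ██......██
r10=1010: █.█.....█.█
r11=1011: ████....████
r12=1100: █...█...█...█

Answer: █
██
█.█
████
█...█
██..██
█.█.█.█
████████
█.......█
██......██
█.█.....█.█
████....████
█...█...█...█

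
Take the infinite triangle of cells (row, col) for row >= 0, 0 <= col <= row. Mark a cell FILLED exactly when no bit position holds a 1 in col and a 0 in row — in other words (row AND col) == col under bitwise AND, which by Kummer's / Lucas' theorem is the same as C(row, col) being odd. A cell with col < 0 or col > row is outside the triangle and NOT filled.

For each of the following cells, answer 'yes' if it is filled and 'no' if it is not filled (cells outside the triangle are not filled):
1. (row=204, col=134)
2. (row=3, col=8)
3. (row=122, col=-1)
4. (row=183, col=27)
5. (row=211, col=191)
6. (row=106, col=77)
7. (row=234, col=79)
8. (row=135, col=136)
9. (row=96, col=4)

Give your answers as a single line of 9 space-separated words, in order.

Answer: no no no no no no no no no

Derivation:
(204,134): row=0b11001100, col=0b10000110, row AND col = 0b10000100 = 132; 132 != 134 -> empty
(3,8): col outside [0, 3] -> not filled
(122,-1): col outside [0, 122] -> not filled
(183,27): row=0b10110111, col=0b11011, row AND col = 0b10011 = 19; 19 != 27 -> empty
(211,191): row=0b11010011, col=0b10111111, row AND col = 0b10010011 = 147; 147 != 191 -> empty
(106,77): row=0b1101010, col=0b1001101, row AND col = 0b1001000 = 72; 72 != 77 -> empty
(234,79): row=0b11101010, col=0b1001111, row AND col = 0b1001010 = 74; 74 != 79 -> empty
(135,136): col outside [0, 135] -> not filled
(96,4): row=0b1100000, col=0b100, row AND col = 0b0 = 0; 0 != 4 -> empty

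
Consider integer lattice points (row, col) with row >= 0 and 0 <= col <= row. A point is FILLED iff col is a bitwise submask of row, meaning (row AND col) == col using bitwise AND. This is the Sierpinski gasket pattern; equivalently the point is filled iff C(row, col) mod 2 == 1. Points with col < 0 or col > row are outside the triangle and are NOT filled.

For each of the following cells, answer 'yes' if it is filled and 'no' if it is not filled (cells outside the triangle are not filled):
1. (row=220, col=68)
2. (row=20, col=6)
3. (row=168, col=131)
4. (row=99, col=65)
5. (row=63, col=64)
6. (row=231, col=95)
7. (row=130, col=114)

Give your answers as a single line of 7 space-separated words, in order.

Answer: yes no no yes no no no

Derivation:
(220,68): row=0b11011100, col=0b1000100, row AND col = 0b1000100 = 68; 68 == 68 -> filled
(20,6): row=0b10100, col=0b110, row AND col = 0b100 = 4; 4 != 6 -> empty
(168,131): row=0b10101000, col=0b10000011, row AND col = 0b10000000 = 128; 128 != 131 -> empty
(99,65): row=0b1100011, col=0b1000001, row AND col = 0b1000001 = 65; 65 == 65 -> filled
(63,64): col outside [0, 63] -> not filled
(231,95): row=0b11100111, col=0b1011111, row AND col = 0b1000111 = 71; 71 != 95 -> empty
(130,114): row=0b10000010, col=0b1110010, row AND col = 0b10 = 2; 2 != 114 -> empty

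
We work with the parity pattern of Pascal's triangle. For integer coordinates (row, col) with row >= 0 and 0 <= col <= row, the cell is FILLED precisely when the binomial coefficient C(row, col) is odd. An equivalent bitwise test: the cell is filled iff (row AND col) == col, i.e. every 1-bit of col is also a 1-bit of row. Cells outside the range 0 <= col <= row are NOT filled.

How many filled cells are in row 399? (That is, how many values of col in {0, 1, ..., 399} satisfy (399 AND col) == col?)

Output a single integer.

Answer: 64

Derivation:
399 in binary = 110001111
popcount(399) = number of 1-bits in 110001111 = 6
A col c satisfies (399 AND c) == c iff every set bit of c is also set in 399; each of the 6 set bits of 399 can independently be on or off in c.
count = 2^6 = 64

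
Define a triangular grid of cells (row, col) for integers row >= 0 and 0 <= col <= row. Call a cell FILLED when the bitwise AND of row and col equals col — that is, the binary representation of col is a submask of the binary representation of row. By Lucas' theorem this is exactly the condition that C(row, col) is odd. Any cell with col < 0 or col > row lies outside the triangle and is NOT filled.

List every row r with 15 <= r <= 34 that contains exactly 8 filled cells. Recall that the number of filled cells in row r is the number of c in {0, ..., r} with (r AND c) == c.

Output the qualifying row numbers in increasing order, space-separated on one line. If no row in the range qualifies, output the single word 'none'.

Answer: 19 21 22 25 26 28

Derivation:
Row r has 2^popcount(r) filled cells, so we need popcount(r) = log2(8) = 3.
Scan r = 15..34 and keep those with exactly 3 one-bits:
r=15=1111 popcount=4 -> skip
r=16=10000 popcount=1 -> skip
r=17=10001 popcount=2 -> skip
r=18=10010 popcount=2 -> skip
r=19=10011 popcount=3 -> KEEP
r=20=10100 popcount=2 -> skip
r=21=10101 popcount=3 -> KEEP
r=22=10110 popcount=3 -> KEEP
r=23=10111 popcount=4 -> skip
r=24=11000 popcount=2 -> skip
r=25=11001 popcount=3 -> KEEP
r=26=11010 popcount=3 -> KEEP
r=27=11011 popcount=4 -> skip
r=28=11100 popcount=3 -> KEEP
r=29=11101 popcount=4 -> skip
r=30=11110 popcount=4 -> skip
r=31=11111 popcount=5 -> skip
r=32=100000 popcount=1 -> skip
r=33=100001 popcount=2 -> skip
r=34=100010 popcount=2 -> skip
Kept rows: 19 21 22 25 26 28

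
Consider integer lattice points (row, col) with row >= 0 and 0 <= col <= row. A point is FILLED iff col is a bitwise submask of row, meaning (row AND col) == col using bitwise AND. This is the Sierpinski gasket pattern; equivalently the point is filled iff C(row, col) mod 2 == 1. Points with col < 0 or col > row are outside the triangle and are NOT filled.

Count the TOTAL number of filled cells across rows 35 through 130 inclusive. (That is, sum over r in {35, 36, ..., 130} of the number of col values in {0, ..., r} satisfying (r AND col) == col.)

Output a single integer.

r35=100011 pc3: +8 =8
r36=100100 pc2: +4 =12
r37=100101 pc3: +8 =20
r38=100110 pc3: +8 =28
r39=100111 pc4: +16 =44
r40=101000 pc2: +4 =48
r41=101001 pc3: +8 =56
r42=101010 pc3: +8 =64
r43=101011 pc4: +16 =80
r44=101100 pc3: +8 =88
r45=101101 pc4: +16 =104
r46=101110 pc4: +16 =120
r47=101111 pc5: +32 =152
r48=110000 pc2: +4 =156
r49=110001 pc3: +8 =164
r50=110010 pc3: +8 =172
r51=110011 pc4: +16 =188
r52=110100 pc3: +8 =196
r53=110101 pc4: +16 =212
r54=110110 pc4: +16 =228
r55=110111 pc5: +32 =260
r56=111000 pc3: +8 =268
r57=111001 pc4: +16 =284
r58=111010 pc4: +16 =300
r59=111011 pc5: +32 =332
r60=111100 pc4: +16 =348
r61=111101 pc5: +32 =380
r62=111110 pc5: +32 =412
r63=111111 pc6: +64 =476
r64=1000000 pc1: +2 =478
r65=1000001 pc2: +4 =482
r66=1000010 pc2: +4 =486
r67=1000011 pc3: +8 =494
r68=1000100 pc2: +4 =498
r69=1000101 pc3: +8 =506
r70=1000110 pc3: +8 =514
r71=1000111 pc4: +16 =530
r72=1001000 pc2: +4 =534
r73=1001001 pc3: +8 =542
r74=1001010 pc3: +8 =550
r75=1001011 pc4: +16 =566
r76=1001100 pc3: +8 =574
r77=1001101 pc4: +16 =590
r78=1001110 pc4: +16 =606
r79=1001111 pc5: +32 =638
r80=1010000 pc2: +4 =642
r81=1010001 pc3: +8 =650
r82=1010010 pc3: +8 =658
r83=1010011 pc4: +16 =674
r84=1010100 pc3: +8 =682
r85=1010101 pc4: +16 =698
r86=1010110 pc4: +16 =714
r87=1010111 pc5: +32 =746
r88=1011000 pc3: +8 =754
r89=1011001 pc4: +16 =770
r90=1011010 pc4: +16 =786
r91=1011011 pc5: +32 =818
r92=1011100 pc4: +16 =834
r93=1011101 pc5: +32 =866
r94=1011110 pc5: +32 =898
r95=1011111 pc6: +64 =962
r96=1100000 pc2: +4 =966
r97=1100001 pc3: +8 =974
r98=1100010 pc3: +8 =982
r99=1100011 pc4: +16 =998
r100=1100100 pc3: +8 =1006
r101=1100101 pc4: +16 =1022
r102=1100110 pc4: +16 =1038
r103=1100111 pc5: +32 =1070
r104=1101000 pc3: +8 =1078
r105=1101001 pc4: +16 =1094
r106=1101010 pc4: +16 =1110
r107=1101011 pc5: +32 =1142
r108=1101100 pc4: +16 =1158
r109=1101101 pc5: +32 =1190
r110=1101110 pc5: +32 =1222
r111=1101111 pc6: +64 =1286
r112=1110000 pc3: +8 =1294
r113=1110001 pc4: +16 =1310
r114=1110010 pc4: +16 =1326
r115=1110011 pc5: +32 =1358
r116=1110100 pc4: +16 =1374
r117=1110101 pc5: +32 =1406
r118=1110110 pc5: +32 =1438
r119=1110111 pc6: +64 =1502
r120=1111000 pc4: +16 =1518
r121=1111001 pc5: +32 =1550
r122=1111010 pc5: +32 =1582
r123=1111011 pc6: +64 =1646
r124=1111100 pc5: +32 =1678
r125=1111101 pc6: +64 =1742
r126=1111110 pc6: +64 =1806
r127=1111111 pc7: +128 =1934
r128=10000000 pc1: +2 =1936
r129=10000001 pc2: +4 =1940
r130=10000010 pc2: +4 =1944

Answer: 1944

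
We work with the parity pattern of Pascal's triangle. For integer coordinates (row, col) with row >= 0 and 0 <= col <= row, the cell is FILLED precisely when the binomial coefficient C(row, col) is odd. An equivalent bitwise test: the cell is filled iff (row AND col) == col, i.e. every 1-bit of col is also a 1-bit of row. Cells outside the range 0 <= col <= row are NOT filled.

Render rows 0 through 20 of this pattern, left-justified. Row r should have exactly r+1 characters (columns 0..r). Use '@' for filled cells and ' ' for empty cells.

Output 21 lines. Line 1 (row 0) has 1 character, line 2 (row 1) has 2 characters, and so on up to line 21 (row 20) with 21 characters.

Answer: @
@@
@ @
@@@@
@   @
@@  @@
@ @ @ @
@@@@@@@@
@       @
@@      @@
@ @     @ @
@@@@    @@@@
@   @   @   @
@@  @@  @@  @@
@ @ @ @ @ @ @ @
@@@@@@@@@@@@@@@@
@               @
@@              @@
@ @             @ @
@@@@            @@@@
@   @           @   @

Derivation:
r0=0: @
r1=1: @@
r2=10: @ @
r3=11: @@@@
r4=100: @   @
r5=101: @@  @@
r6=110: @ @ @ @
r7=111: @@@@@@@@
r8=1000: @       @
r9=1001: @@      @@
r10=1010: @ @     @ @
r11=1011: @@@@    @@@@
r12=1100: @   @   @   @
r13=1101: @@  @@  @@  @@
r14=1110: @ @ @ @ @ @ @ @
r15=1111: @@@@@@@@@@@@@@@@
r16=10000: @               @
r17=10001: @@              @@
r18=10010: @ @             @ @
r19=10011: @@@@            @@@@
r20=10100: @   @           @   @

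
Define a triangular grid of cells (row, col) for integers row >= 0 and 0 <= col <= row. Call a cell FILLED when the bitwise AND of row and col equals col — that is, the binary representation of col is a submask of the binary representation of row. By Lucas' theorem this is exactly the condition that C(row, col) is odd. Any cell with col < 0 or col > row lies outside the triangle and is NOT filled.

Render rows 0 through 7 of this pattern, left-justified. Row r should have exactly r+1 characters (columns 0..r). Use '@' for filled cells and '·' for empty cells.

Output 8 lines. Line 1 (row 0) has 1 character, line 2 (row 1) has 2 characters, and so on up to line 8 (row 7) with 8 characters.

Answer: @
@@
@·@
@@@@
@···@
@@··@@
@·@·@·@
@@@@@@@@

Derivation:
r0=0: @
r1=1: @@
r2=10: @·@
r3=11: @@@@
r4=100: @···@
r5=101: @@··@@
r6=110: @·@·@·@
r7=111: @@@@@@@@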